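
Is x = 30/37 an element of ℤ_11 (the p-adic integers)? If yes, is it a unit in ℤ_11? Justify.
x ∈ ℤ_11^× (unit); v_11(x) = 0

ℤ_11 = {x ∈ ℚ_11 : v_11(x) ≥ 0} and ℤ_11^× = {x ∈ ℤ_11 : v_11(x) = 0}. Here v_11(30/37) = v_11(num) − v_11(den) = 0; compare against these criteria.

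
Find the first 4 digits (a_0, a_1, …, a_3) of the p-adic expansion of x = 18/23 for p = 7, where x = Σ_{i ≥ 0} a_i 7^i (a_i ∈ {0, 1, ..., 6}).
(a_0, …, a_3) = (2, 5, 2, 6)

v_7(18/23) = 0 (numerator and denominator both coprime to 7), so x ∈ ℤ_7^×. Compute digits iteratively via a_i = x_i mod 7, x_{i+1} = (x_i − a_i)/7, with x_0 = x:
  x_0 = 18/23;  a_0 = 2;  x_1 = (x_0 − 2)/7 = -4/23
  x_1 = -4/23;  a_1 = 5;  x_2 = (x_1 − 5)/7 = -17/23
  x_2 = -17/23;  a_2 = 2;  x_3 = (x_2 − 2)/7 = -9/23
  x_3 = -9/23;  a_3 = 6;  x_4 = (x_3 − 6)/7 = -21/23
Digits: (2, 5, 2, 6).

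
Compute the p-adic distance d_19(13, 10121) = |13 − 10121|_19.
d_19(13, 10121) = 1/361

Step 1 — x − y = 13 − 10121 = -10108. Step 2 — v_19(-10108) = 2 (factor: -10108 = −(19^2 · 28); the sign does not affect v_p). Step 3 — |x − y|_19 = 19^{-2} = 1/361.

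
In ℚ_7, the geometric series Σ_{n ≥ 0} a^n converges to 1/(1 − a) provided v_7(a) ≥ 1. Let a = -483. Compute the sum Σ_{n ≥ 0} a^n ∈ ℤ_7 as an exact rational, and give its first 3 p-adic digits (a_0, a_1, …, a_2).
Σ a^n = 1/(1 − a) = 1/484;  first 3 digits = (1, 1, 5)

v_7(a) = 1 ≥ 1, so the series converges in ℤ_7 to 1/(1 − a) = 1/(1 − (-483)) = 1/484. Expand this rational in ℤ_7: compute digits iteratively via d_i = x_i mod 7, x_{i+1} = (x_i − d_i)/7. The first 3 digits are (1, 1, 5).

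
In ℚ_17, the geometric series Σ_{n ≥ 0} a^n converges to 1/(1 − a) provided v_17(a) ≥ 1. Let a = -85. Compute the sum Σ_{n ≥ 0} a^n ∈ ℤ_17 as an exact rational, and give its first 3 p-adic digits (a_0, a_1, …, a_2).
Σ a^n = 1/(1 − a) = 1/86;  first 3 digits = (1, 12, 7)

v_17(a) = 1 ≥ 1, so the series converges in ℤ_17 to 1/(1 − a) = 1/(1 − (-85)) = 1/86. Expand this rational in ℤ_17: compute digits iteratively via d_i = x_i mod 17, x_{i+1} = (x_i − d_i)/17. The first 3 digits are (1, 12, 7).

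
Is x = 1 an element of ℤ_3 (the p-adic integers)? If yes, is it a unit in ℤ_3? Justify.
x ∈ ℤ_3^× (unit); v_3(x) = 0

ℤ_3 = {x ∈ ℚ_3 : v_3(x) ≥ 0} and ℤ_3^× = {x ∈ ℤ_3 : v_3(x) = 0}. Here v_3(1) = v_3(num) − v_3(den) = 0; compare against these criteria.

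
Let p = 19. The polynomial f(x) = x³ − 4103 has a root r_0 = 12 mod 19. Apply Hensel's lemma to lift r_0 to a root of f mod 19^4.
r_3 = 11811 (mod 130321)

Hensel: r_{i+1} = r_i − f(r_i)/f′(r_i) mod 19^{i+2}, where f′(x) = 3x². Iterate:
  r_0 = 12 (mod 19)
  r_1 = 259 (mod 361)
  r_2 = 4952 (mod 6859)
  r_3 = 11811 (mod 130321)
Final: r = 11811 with f(r) ≡ 0 mod 19^4.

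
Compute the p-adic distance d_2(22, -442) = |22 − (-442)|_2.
d_2(22, -442) = 1/16

Step 1 — x − y = 22 − (-442) = 464. Step 2 — v_2(464) = 4 (factor: 464 = (2^4 · 29); the sign does not affect v_p). Step 3 — |x − y|_2 = 2^{-4} = 1/16.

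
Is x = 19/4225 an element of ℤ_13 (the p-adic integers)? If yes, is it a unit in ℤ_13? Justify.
x ∉ ℤ_13 (v_13(x) = -2 < 0)

ℤ_13 = {x ∈ ℚ_13 : v_13(x) ≥ 0} and ℤ_13^× = {x ∈ ℤ_13 : v_13(x) = 0}. Here v_13(19/4225) = v_13(num) − v_13(den) = -2; compare against these criteria.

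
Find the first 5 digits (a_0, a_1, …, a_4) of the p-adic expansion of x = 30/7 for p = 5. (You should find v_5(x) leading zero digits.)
(a_0, …, a_4) = (0, 3, 1, 4, 2)

v_5(30/7) = 1, so a_0 = ... = a_0 = 0. Factor out: x = 5^1 · u with u = 6/7 a unit in ℤ_5. Expand u iteratively via a_{v+i} = u_i mod 5, u_{i+1} = (u_i − a_{v+i})/5:
  u_0 = 6/7;  a_1 = 3;  u_1 = (u_0 − 3)/5 = -3/7
  u_1 = -3/7;  a_2 = 1;  u_2 = (u_1 − 1)/5 = -2/7
  u_2 = -2/7;  a_3 = 4;  u_3 = (u_2 − 4)/5 = -6/7
  u_3 = -6/7;  a_4 = 2;  u_4 = (u_3 − 2)/5 = -4/7
Digits: (0, 3, 1, 4, 2).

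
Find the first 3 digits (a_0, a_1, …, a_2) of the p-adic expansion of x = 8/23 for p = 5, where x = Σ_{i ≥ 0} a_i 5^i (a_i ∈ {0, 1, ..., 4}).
(a_0, …, a_2) = (1, 4, 2)

v_5(8/23) = 0 (numerator and denominator both coprime to 5), so x ∈ ℤ_5^×. Compute digits iteratively via a_i = x_i mod 5, x_{i+1} = (x_i − a_i)/5, with x_0 = x:
  x_0 = 8/23;  a_0 = 1;  x_1 = (x_0 − 1)/5 = -3/23
  x_1 = -3/23;  a_1 = 4;  x_2 = (x_1 − 4)/5 = -19/23
  x_2 = -19/23;  a_2 = 2;  x_3 = (x_2 − 2)/5 = -13/23
Digits: (1, 4, 2).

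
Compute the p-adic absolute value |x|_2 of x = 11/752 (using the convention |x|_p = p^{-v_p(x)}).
|11/752|_2 = 16

Step 1 — compute v_2(x) by factoring powers of 2 out of the numerator and denominator: v_2(11/752) = -4. Step 2 — apply |x|_p = p^{-v_p(x)} = 2^{4} = 16.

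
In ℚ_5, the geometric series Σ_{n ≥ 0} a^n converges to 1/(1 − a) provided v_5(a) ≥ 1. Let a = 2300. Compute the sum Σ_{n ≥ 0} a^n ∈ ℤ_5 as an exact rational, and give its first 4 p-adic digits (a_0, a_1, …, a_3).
Σ a^n = 1/(1 − a) = -1/2299;  first 4 digits = (1, 0, 2, 3)

v_5(a) = 2 ≥ 1, so the series converges in ℤ_5 to 1/(1 − a) = 1/(1 − 2300) = -1/2299. Expand this rational in ℤ_5: compute digits iteratively via d_i = x_i mod 5, x_{i+1} = (x_i − d_i)/5. The first 4 digits are (1, 0, 2, 3).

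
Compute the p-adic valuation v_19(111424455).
v_19(111424455) = 5

v_19(n) is the largest exponent k such that 19^k divides n. Factor out: 111424455 = 19^5 · 45. (Sign doesn't affect v_p.) So v_19(111424455) = 5.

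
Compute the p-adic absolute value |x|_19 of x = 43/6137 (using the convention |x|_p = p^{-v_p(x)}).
|43/6137|_19 = 361

Step 1 — compute v_19(x) by factoring powers of 19 out of the numerator and denominator: v_19(43/6137) = -2. Step 2 — apply |x|_p = p^{-v_p(x)} = 19^{2} = 361.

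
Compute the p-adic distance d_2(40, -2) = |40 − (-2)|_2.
d_2(40, -2) = 1/2

Step 1 — x − y = 40 − (-2) = 42. Step 2 — v_2(42) = 1 (factor: 42 = (2^1 · 21); the sign does not affect v_p). Step 3 — |x − y|_2 = 2^{-1} = 1/2.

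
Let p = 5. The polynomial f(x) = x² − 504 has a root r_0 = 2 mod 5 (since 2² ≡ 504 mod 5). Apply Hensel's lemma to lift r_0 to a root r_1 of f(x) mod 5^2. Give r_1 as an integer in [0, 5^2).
r_1 = 2 (mod 25)

Hensel's recurrence: r_{i+1} = r_i − f(r_i)·(f′(r_i))^{-1} mod 5^{i+2}, with f′(x) = 2x. Iterate:
  r_0 = 2 (mod 5)
  r_1 = 2 (mod 25)
Final: r_1 = 2, and one checks f(r_1) ≡ 0 mod 5^2.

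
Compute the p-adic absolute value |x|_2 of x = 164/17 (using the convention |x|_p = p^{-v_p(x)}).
|164/17|_2 = 1/4

Step 1 — compute v_2(x) by factoring powers of 2 out of the numerator and denominator: v_2(164/17) = 2. Step 2 — apply |x|_p = p^{-v_p(x)} = 2^{-2} = 1/4.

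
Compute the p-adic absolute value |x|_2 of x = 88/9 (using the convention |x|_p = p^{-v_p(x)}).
|88/9|_2 = 1/8

Step 1 — compute v_2(x) by factoring powers of 2 out of the numerator and denominator: v_2(88/9) = 3. Step 2 — apply |x|_p = p^{-v_p(x)} = 2^{-3} = 1/8.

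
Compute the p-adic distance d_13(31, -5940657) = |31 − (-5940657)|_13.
d_13(31, -5940657) = 1/371293

Step 1 — x − y = 31 − (-5940657) = 5940688. Step 2 — v_13(5940688) = 5 (factor: 5940688 = (13^5 · 16); the sign does not affect v_p). Step 3 — |x − y|_13 = 13^{-5} = 1/371293.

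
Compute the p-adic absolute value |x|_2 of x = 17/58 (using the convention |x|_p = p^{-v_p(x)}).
|17/58|_2 = 2

Step 1 — compute v_2(x) by factoring powers of 2 out of the numerator and denominator: v_2(17/58) = -1. Step 2 — apply |x|_p = p^{-v_p(x)} = 2^{1} = 2.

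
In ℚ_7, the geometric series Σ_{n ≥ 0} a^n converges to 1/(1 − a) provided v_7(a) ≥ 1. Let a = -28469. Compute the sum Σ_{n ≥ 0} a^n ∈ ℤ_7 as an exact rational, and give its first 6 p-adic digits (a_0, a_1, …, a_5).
Σ a^n = 1/(1 − a) = 1/28470;  first 6 digits = (1, 0, 0, 1, 2, 5)

v_7(a) = 3 ≥ 1, so the series converges in ℤ_7 to 1/(1 − a) = 1/(1 − (-28469)) = 1/28470. Expand this rational in ℤ_7: compute digits iteratively via d_i = x_i mod 7, x_{i+1} = (x_i − d_i)/7. The first 6 digits are (1, 0, 0, 1, 2, 5).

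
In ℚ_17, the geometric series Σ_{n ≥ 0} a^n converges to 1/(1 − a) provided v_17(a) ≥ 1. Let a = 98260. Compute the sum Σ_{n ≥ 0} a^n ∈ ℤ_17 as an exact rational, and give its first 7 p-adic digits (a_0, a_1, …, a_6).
Σ a^n = 1/(1 − a) = -1/98259;  first 7 digits = (1, 0, 0, 3, 1, 0, 9)

v_17(a) = 3 ≥ 1, so the series converges in ℤ_17 to 1/(1 − a) = 1/(1 − 98260) = -1/98259. Expand this rational in ℤ_17: compute digits iteratively via d_i = x_i mod 17, x_{i+1} = (x_i − d_i)/17. The first 7 digits are (1, 0, 0, 3, 1, 0, 9).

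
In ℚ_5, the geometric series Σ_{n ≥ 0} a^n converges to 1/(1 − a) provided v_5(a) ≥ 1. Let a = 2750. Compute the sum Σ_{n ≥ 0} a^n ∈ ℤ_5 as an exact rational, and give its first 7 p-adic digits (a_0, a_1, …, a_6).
Σ a^n = 1/(1 − a) = -1/2749;  first 7 digits = (1, 0, 0, 2, 4, 0, 4)

v_5(a) = 3 ≥ 1, so the series converges in ℤ_5 to 1/(1 − a) = 1/(1 − 2750) = -1/2749. Expand this rational in ℤ_5: compute digits iteratively via d_i = x_i mod 5, x_{i+1} = (x_i − d_i)/5. The first 7 digits are (1, 0, 0, 2, 4, 0, 4).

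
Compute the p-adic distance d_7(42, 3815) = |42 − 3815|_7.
d_7(42, 3815) = 1/343

Step 1 — x − y = 42 − 3815 = -3773. Step 2 — v_7(-3773) = 3 (factor: -3773 = −(7^3 · 11); the sign does not affect v_p). Step 3 — |x − y|_7 = 7^{-3} = 1/343.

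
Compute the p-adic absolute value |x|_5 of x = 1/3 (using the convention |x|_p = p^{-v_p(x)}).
|1/3|_5 = 1

Step 1 — compute v_5(x) by factoring powers of 5 out of the numerator and denominator: v_5(1/3) = 0. Step 2 — apply |x|_p = p^{-v_p(x)} = 5^{0} = 1.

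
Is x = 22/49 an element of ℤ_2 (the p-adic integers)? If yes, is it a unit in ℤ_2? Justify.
x ∈ ℤ_2 but not a unit; v_2(x) = 1 > 0

ℤ_2 = {x ∈ ℚ_2 : v_2(x) ≥ 0} and ℤ_2^× = {x ∈ ℤ_2 : v_2(x) = 0}. Here v_2(22/49) = v_2(num) − v_2(den) = 1; compare against these criteria.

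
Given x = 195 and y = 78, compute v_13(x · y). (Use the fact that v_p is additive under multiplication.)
v_13(15210) = 2

v_p(x) = 1 (factor: 195 = 13^1 · 15); v_p(y) = 1 (factor: 78 = 13^1 · 6). Additivity: v_p(xy) = v_p(x) + v_p(y) = 1 + 1 = 2. (Direct check: xy = 15210 = 13^2 · (90).)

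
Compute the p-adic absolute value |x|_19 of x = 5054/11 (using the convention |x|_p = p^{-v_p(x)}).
|5054/11|_19 = 1/361

Step 1 — compute v_19(x) by factoring powers of 19 out of the numerator and denominator: v_19(5054/11) = 2. Step 2 — apply |x|_p = p^{-v_p(x)} = 19^{-2} = 1/361.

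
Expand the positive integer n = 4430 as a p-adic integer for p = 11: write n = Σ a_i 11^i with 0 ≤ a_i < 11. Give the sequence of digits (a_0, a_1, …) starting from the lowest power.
(a_0, a_1, …) = (8, 6, 3, 3)

Repeated division by 11 gives the digits low-to-high: 4430 = 8 + 6·11^1 + 3·11^2 + 3·11^3. Digit sequence: (8, 6, 3, 3).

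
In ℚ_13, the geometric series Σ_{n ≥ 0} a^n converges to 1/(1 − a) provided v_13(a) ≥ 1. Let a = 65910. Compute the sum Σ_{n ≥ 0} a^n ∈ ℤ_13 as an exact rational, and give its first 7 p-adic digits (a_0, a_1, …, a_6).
Σ a^n = 1/(1 − a) = -1/65909;  first 7 digits = (1, 0, 0, 4, 2, 0, 3)

v_13(a) = 3 ≥ 1, so the series converges in ℤ_13 to 1/(1 − a) = 1/(1 − 65910) = -1/65909. Expand this rational in ℤ_13: compute digits iteratively via d_i = x_i mod 13, x_{i+1} = (x_i − d_i)/13. The first 7 digits are (1, 0, 0, 4, 2, 0, 3).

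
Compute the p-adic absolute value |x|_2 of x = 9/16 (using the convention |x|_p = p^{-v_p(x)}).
|9/16|_2 = 16

Step 1 — compute v_2(x) by factoring powers of 2 out of the numerator and denominator: v_2(9/16) = -4. Step 2 — apply |x|_p = p^{-v_p(x)} = 2^{4} = 16.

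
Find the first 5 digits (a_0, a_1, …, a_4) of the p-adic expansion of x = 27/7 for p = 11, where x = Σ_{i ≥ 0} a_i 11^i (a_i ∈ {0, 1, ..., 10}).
(a_0, …, a_4) = (7, 6, 1, 3, 6)

v_11(27/7) = 0 (numerator and denominator both coprime to 11), so x ∈ ℤ_11^×. Compute digits iteratively via a_i = x_i mod 11, x_{i+1} = (x_i − a_i)/11, with x_0 = x:
  x_0 = 27/7;  a_0 = 7;  x_1 = (x_0 − 7)/11 = -2/7
  x_1 = -2/7;  a_1 = 6;  x_2 = (x_1 − 6)/11 = -4/7
  x_2 = -4/7;  a_2 = 1;  x_3 = (x_2 − 1)/11 = -1/7
  x_3 = -1/7;  a_3 = 3;  x_4 = (x_3 − 3)/11 = -2/7
  x_4 = -2/7;  a_4 = 6;  x_5 = (x_4 − 6)/11 = -4/7
Digits: (7, 6, 1, 3, 6).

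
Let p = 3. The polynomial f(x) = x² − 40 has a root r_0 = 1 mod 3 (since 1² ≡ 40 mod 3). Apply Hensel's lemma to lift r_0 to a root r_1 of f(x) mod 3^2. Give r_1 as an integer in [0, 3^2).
r_1 = 7 (mod 9)

Hensel's recurrence: r_{i+1} = r_i − f(r_i)·(f′(r_i))^{-1} mod 3^{i+2}, with f′(x) = 2x. Iterate:
  r_0 = 1 (mod 3)
  r_1 = 7 (mod 9)
Final: r_1 = 7, and one checks f(r_1) ≡ 0 mod 3^2.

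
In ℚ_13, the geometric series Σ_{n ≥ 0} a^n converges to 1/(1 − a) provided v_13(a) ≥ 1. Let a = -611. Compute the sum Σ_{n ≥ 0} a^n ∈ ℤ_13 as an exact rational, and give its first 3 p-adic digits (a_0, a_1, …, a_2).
Σ a^n = 1/(1 − a) = 1/612;  first 3 digits = (1, 5, 8)

v_13(a) = 1 ≥ 1, so the series converges in ℤ_13 to 1/(1 − a) = 1/(1 − (-611)) = 1/612. Expand this rational in ℤ_13: compute digits iteratively via d_i = x_i mod 13, x_{i+1} = (x_i − d_i)/13. The first 3 digits are (1, 5, 8).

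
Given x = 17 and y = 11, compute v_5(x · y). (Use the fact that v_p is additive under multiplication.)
v_5(187) = 0

v_p(x) = 0 (factor: 17 = 5^0 · 17); v_p(y) = 0 (factor: 11 = 5^0 · 11). Additivity: v_p(xy) = v_p(x) + v_p(y) = 0 + 0 = 0. (Direct check: xy = 187 = 5^0 · (187).)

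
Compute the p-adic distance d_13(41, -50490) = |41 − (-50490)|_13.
d_13(41, -50490) = 1/2197

Step 1 — x − y = 41 − (-50490) = 50531. Step 2 — v_13(50531) = 3 (factor: 50531 = (13^3 · 23); the sign does not affect v_p). Step 3 — |x − y|_13 = 13^{-3} = 1/2197.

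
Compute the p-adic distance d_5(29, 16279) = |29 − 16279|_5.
d_5(29, 16279) = 1/625

Step 1 — x − y = 29 − 16279 = -16250. Step 2 — v_5(-16250) = 4 (factor: -16250 = −(5^4 · 26); the sign does not affect v_p). Step 3 — |x − y|_5 = 5^{-4} = 1/625.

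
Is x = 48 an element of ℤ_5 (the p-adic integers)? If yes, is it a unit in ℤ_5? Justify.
x ∈ ℤ_5^× (unit); v_5(x) = 0

ℤ_5 = {x ∈ ℚ_5 : v_5(x) ≥ 0} and ℤ_5^× = {x ∈ ℤ_5 : v_5(x) = 0}. Here v_5(48) = v_5(num) − v_5(den) = 0; compare against these criteria.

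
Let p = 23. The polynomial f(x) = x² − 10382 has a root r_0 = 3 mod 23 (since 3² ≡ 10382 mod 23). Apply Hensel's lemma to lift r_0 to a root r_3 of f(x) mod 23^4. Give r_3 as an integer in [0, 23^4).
r_3 = 165281 (mod 279841)

Hensel's recurrence: r_{i+1} = r_i − f(r_i)·(f′(r_i))^{-1} mod 23^{i+2}, with f′(x) = 2x. Iterate:
  r_0 = 3 (mod 23)
  r_1 = 233 (mod 529)
  r_2 = 7110 (mod 12167)
  r_3 = 165281 (mod 279841)
Final: r_3 = 165281, and one checks f(r_3) ≡ 0 mod 23^4.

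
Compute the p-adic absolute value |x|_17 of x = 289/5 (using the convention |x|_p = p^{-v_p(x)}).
|289/5|_17 = 1/289

Step 1 — compute v_17(x) by factoring powers of 17 out of the numerator and denominator: v_17(289/5) = 2. Step 2 — apply |x|_p = p^{-v_p(x)} = 17^{-2} = 1/289.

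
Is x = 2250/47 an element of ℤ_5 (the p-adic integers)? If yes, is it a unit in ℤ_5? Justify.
x ∈ ℤ_5 but not a unit; v_5(x) = 3 > 0

ℤ_5 = {x ∈ ℚ_5 : v_5(x) ≥ 0} and ℤ_5^× = {x ∈ ℤ_5 : v_5(x) = 0}. Here v_5(2250/47) = v_5(num) − v_5(den) = 3; compare against these criteria.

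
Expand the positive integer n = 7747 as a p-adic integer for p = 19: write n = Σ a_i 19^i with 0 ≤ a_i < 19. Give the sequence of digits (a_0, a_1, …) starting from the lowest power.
(a_0, a_1, …) = (14, 8, 2, 1)

Repeated division by 19 gives the digits low-to-high: 7747 = 14 + 8·19^1 + 2·19^2 + 1·19^3. Digit sequence: (14, 8, 2, 1).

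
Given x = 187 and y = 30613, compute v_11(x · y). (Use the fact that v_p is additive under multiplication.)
v_11(5724631) = 4

v_p(x) = 1 (factor: 187 = 11^1 · 17); v_p(y) = 3 (factor: 30613 = 11^3 · 23). Additivity: v_p(xy) = v_p(x) + v_p(y) = 1 + 3 = 4. (Direct check: xy = 5724631 = 11^4 · (391).)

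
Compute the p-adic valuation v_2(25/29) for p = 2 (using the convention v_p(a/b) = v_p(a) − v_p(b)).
v_2(25/29) = 0

Factor powers of 2 from the numerator and denominator of the reduced fraction: 25 = 2^0 · 25 and 29 = 2^0 · 29. Apply v_p(a/b) = v_p(a) − v_p(b): v_2(25/29) = 0 − 0 = 0.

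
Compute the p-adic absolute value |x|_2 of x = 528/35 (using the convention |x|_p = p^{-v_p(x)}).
|528/35|_2 = 1/16

Step 1 — compute v_2(x) by factoring powers of 2 out of the numerator and denominator: v_2(528/35) = 4. Step 2 — apply |x|_p = p^{-v_p(x)} = 2^{-4} = 1/16.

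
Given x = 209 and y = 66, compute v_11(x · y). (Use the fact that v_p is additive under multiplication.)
v_11(13794) = 2

v_p(x) = 1 (factor: 209 = 11^1 · 19); v_p(y) = 1 (factor: 66 = 11^1 · 6). Additivity: v_p(xy) = v_p(x) + v_p(y) = 1 + 1 = 2. (Direct check: xy = 13794 = 11^2 · (114).)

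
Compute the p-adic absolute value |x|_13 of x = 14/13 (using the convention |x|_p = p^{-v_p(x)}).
|14/13|_13 = 13

Step 1 — compute v_13(x) by factoring powers of 13 out of the numerator and denominator: v_13(14/13) = -1. Step 2 — apply |x|_p = p^{-v_p(x)} = 13^{1} = 13.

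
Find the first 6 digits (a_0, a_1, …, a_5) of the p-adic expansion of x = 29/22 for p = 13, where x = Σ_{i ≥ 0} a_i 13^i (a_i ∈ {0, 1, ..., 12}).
(a_0, …, a_5) = (9, 0, 10, 1, 4, 5)

v_13(29/22) = 0 (numerator and denominator both coprime to 13), so x ∈ ℤ_13^×. Compute digits iteratively via a_i = x_i mod 13, x_{i+1} = (x_i − a_i)/13, with x_0 = x:
  x_0 = 29/22;  a_0 = 9;  x_1 = (x_0 − 9)/13 = -13/22
  x_1 = -13/22;  a_1 = 0;  x_2 = (x_1 − 0)/13 = -1/22
  x_2 = -1/22;  a_2 = 10;  x_3 = (x_2 − 10)/13 = -17/22
  x_3 = -17/22;  a_3 = 1;  x_4 = (x_3 − 1)/13 = -3/22
  x_4 = -3/22;  a_4 = 4;  x_5 = (x_4 − 4)/13 = -7/22
  x_5 = -7/22;  a_5 = 5;  x_6 = (x_5 − 5)/13 = -9/22
Digits: (9, 0, 10, 1, 4, 5).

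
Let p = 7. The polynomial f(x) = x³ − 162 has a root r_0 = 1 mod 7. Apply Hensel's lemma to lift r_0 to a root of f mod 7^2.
r_1 = 22 (mod 49)

Hensel: r_{i+1} = r_i − f(r_i)/f′(r_i) mod 7^{i+2}, where f′(x) = 3x². Iterate:
  r_0 = 1 (mod 7)
  r_1 = 22 (mod 49)
Final: r = 22 with f(r) ≡ 0 mod 7^2.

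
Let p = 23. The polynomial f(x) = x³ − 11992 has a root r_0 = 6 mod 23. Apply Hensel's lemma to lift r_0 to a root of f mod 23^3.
r_2 = 7619 (mod 12167)

Hensel: r_{i+1} = r_i − f(r_i)/f′(r_i) mod 23^{i+2}, where f′(x) = 3x². Iterate:
  r_0 = 6 (mod 23)
  r_1 = 213 (mod 529)
  r_2 = 7619 (mod 12167)
Final: r = 7619 with f(r) ≡ 0 mod 23^3.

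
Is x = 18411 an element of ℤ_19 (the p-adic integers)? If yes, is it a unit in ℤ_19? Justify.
x ∈ ℤ_19 but not a unit; v_19(x) = 2 > 0

ℤ_19 = {x ∈ ℚ_19 : v_19(x) ≥ 0} and ℤ_19^× = {x ∈ ℤ_19 : v_19(x) = 0}. Here v_19(18411) = v_19(num) − v_19(den) = 2; compare against these criteria.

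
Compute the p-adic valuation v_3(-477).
v_3(-477) = 2

v_3(n) is the largest exponent k such that 3^k divides n. Factor out: -477 = -3^2 · 53. (Sign doesn't affect v_p.) So v_3(-477) = 2.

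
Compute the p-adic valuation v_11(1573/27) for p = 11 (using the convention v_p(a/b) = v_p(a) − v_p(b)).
v_11(1573/27) = 2

Factor powers of 11 from the numerator and denominator of the reduced fraction: 1573 = 11^2 · 13 and 27 = 11^0 · 27. Apply v_p(a/b) = v_p(a) − v_p(b): v_11(1573/27) = 2 − 0 = 2.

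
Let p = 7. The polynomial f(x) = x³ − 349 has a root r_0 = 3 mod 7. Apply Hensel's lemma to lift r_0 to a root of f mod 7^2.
r_1 = 24 (mod 49)

Hensel: r_{i+1} = r_i − f(r_i)/f′(r_i) mod 7^{i+2}, where f′(x) = 3x². Iterate:
  r_0 = 3 (mod 7)
  r_1 = 24 (mod 49)
Final: r = 24 with f(r) ≡ 0 mod 7^2.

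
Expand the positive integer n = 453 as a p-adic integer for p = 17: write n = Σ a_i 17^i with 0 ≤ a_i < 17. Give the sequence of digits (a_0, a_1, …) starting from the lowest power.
(a_0, a_1, …) = (11, 9, 1)

Repeated division by 17 gives the digits low-to-high: 453 = 11 + 9·17^1 + 1·17^2. Digit sequence: (11, 9, 1).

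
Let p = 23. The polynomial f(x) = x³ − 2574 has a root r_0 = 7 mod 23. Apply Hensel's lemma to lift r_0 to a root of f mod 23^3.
r_2 = 6838 (mod 12167)

Hensel: r_{i+1} = r_i − f(r_i)/f′(r_i) mod 23^{i+2}, where f′(x) = 3x². Iterate:
  r_0 = 7 (mod 23)
  r_1 = 490 (mod 529)
  r_2 = 6838 (mod 12167)
Final: r = 6838 with f(r) ≡ 0 mod 23^3.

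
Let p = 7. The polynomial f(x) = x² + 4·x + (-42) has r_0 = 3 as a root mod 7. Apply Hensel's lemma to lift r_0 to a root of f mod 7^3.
r_2 = 206 (mod 343)

Hensel: r_{i+1} = r_i − f(r_i)·(f′(r_i))^{-1} mod 7^{i+2}, f′(x) = 2x + 4. Iterate:
  r_0 = 3 (mod 7)
  r_1 = 10 (mod 49)
  r_2 = 206 (mod 343)
Final: r = 206 satisfies f(r) ≡ 0 mod 7^3.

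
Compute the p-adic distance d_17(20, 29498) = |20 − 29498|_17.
d_17(20, 29498) = 1/4913

Step 1 — x − y = 20 − 29498 = -29478. Step 2 — v_17(-29478) = 3 (factor: -29478 = −(17^3 · 6); the sign does not affect v_p). Step 3 — |x − y|_17 = 17^{-3} = 1/4913.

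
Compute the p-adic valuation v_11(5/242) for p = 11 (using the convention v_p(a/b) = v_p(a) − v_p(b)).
v_11(5/242) = -2

Factor powers of 11 from the numerator and denominator of the reduced fraction: 5 = 11^0 · 5 and 242 = 11^2 · 2. Apply v_p(a/b) = v_p(a) − v_p(b): v_11(5/242) = 0 − 2 = -2.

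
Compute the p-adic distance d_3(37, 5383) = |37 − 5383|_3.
d_3(37, 5383) = 1/243

Step 1 — x − y = 37 − 5383 = -5346. Step 2 — v_3(-5346) = 5 (factor: -5346 = −(3^5 · 22); the sign does not affect v_p). Step 3 — |x − y|_3 = 3^{-5} = 1/243.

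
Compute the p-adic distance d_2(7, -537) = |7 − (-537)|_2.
d_2(7, -537) = 1/32

Step 1 — x − y = 7 − (-537) = 544. Step 2 — v_2(544) = 5 (factor: 544 = (2^5 · 17); the sign does not affect v_p). Step 3 — |x − y|_2 = 2^{-5} = 1/32.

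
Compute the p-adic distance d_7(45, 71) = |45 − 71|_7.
d_7(45, 71) = 1

Step 1 — x − y = 45 − 71 = -26. Step 2 — v_7(-26) = 0 (factor: -26 = −(7^0 · 26); the sign does not affect v_p). Step 3 — |x − y|_7 = 7^{0} = 1.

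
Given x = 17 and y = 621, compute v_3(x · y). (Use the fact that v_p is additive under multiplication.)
v_3(10557) = 3

v_p(x) = 0 (factor: 17 = 3^0 · 17); v_p(y) = 3 (factor: 621 = 3^3 · 23). Additivity: v_p(xy) = v_p(x) + v_p(y) = 0 + 3 = 3. (Direct check: xy = 10557 = 3^3 · (391).)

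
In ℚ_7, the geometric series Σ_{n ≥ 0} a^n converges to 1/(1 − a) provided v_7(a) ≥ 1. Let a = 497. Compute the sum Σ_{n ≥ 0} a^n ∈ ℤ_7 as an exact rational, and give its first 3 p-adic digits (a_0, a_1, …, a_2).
Σ a^n = 1/(1 − a) = -1/496;  first 3 digits = (1, 1, 4)

v_7(a) = 1 ≥ 1, so the series converges in ℤ_7 to 1/(1 − a) = 1/(1 − 497) = -1/496. Expand this rational in ℤ_7: compute digits iteratively via d_i = x_i mod 7, x_{i+1} = (x_i − d_i)/7. The first 3 digits are (1, 1, 4).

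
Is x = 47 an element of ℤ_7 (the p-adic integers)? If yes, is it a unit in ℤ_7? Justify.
x ∈ ℤ_7^× (unit); v_7(x) = 0

ℤ_7 = {x ∈ ℚ_7 : v_7(x) ≥ 0} and ℤ_7^× = {x ∈ ℤ_7 : v_7(x) = 0}. Here v_7(47) = v_7(num) − v_7(den) = 0; compare against these criteria.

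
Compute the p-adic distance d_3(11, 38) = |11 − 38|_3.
d_3(11, 38) = 1/27

Step 1 — x − y = 11 − 38 = -27. Step 2 — v_3(-27) = 3 (factor: -27 = −(3^3 · 1); the sign does not affect v_p). Step 3 — |x − y|_3 = 3^{-3} = 1/27.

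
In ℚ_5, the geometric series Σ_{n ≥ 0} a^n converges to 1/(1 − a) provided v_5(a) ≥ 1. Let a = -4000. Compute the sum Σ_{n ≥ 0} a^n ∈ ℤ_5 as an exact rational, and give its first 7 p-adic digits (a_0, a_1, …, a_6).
Σ a^n = 1/(1 − a) = 1/4001;  first 7 digits = (1, 0, 0, 3, 3, 3, 3)

v_5(a) = 3 ≥ 1, so the series converges in ℤ_5 to 1/(1 − a) = 1/(1 − (-4000)) = 1/4001. Expand this rational in ℤ_5: compute digits iteratively via d_i = x_i mod 5, x_{i+1} = (x_i − d_i)/5. The first 7 digits are (1, 0, 0, 3, 3, 3, 3).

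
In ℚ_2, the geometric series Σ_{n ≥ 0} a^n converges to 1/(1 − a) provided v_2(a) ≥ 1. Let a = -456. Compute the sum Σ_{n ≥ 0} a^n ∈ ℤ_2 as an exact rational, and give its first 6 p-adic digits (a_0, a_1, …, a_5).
Σ a^n = 1/(1 − a) = 1/457;  first 6 digits = (1, 0, 0, 1, 1, 1)

v_2(a) = 3 ≥ 1, so the series converges in ℤ_2 to 1/(1 − a) = 1/(1 − (-456)) = 1/457. Expand this rational in ℤ_2: compute digits iteratively via d_i = x_i mod 2, x_{i+1} = (x_i − d_i)/2. The first 6 digits are (1, 0, 0, 1, 1, 1).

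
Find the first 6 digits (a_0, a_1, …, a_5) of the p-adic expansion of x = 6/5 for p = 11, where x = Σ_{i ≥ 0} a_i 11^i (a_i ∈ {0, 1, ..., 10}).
(a_0, …, a_5) = (10, 8, 8, 8, 8, 8)

v_11(6/5) = 0 (numerator and denominator both coprime to 11), so x ∈ ℤ_11^×. Compute digits iteratively via a_i = x_i mod 11, x_{i+1} = (x_i − a_i)/11, with x_0 = x:
  x_0 = 6/5;  a_0 = 10;  x_1 = (x_0 − 10)/11 = -4/5
  x_1 = -4/5;  a_1 = 8;  x_2 = (x_1 − 8)/11 = -4/5
  x_2 = -4/5;  a_2 = 8;  x_3 = (x_2 − 8)/11 = -4/5
  x_3 = -4/5;  a_3 = 8;  x_4 = (x_3 − 8)/11 = -4/5
  x_4 = -4/5;  a_4 = 8;  x_5 = (x_4 − 8)/11 = -4/5
  x_5 = -4/5;  a_5 = 8;  x_6 = (x_5 − 8)/11 = -4/5
Digits: (10, 8, 8, 8, 8, 8).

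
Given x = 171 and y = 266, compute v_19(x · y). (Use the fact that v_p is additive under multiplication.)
v_19(45486) = 2

v_p(x) = 1 (factor: 171 = 19^1 · 9); v_p(y) = 1 (factor: 266 = 19^1 · 14). Additivity: v_p(xy) = v_p(x) + v_p(y) = 1 + 1 = 2. (Direct check: xy = 45486 = 19^2 · (126).)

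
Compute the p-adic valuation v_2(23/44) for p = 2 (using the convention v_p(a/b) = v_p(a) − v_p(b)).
v_2(23/44) = -2

Factor powers of 2 from the numerator and denominator of the reduced fraction: 23 = 2^0 · 23 and 44 = 2^2 · 11. Apply v_p(a/b) = v_p(a) − v_p(b): v_2(23/44) = 0 − 2 = -2.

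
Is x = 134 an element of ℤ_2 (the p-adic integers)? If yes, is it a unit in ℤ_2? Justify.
x ∈ ℤ_2 but not a unit; v_2(x) = 1 > 0

ℤ_2 = {x ∈ ℚ_2 : v_2(x) ≥ 0} and ℤ_2^× = {x ∈ ℤ_2 : v_2(x) = 0}. Here v_2(134) = v_2(num) − v_2(den) = 1; compare against these criteria.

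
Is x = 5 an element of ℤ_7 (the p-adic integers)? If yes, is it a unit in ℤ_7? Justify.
x ∈ ℤ_7^× (unit); v_7(x) = 0

ℤ_7 = {x ∈ ℚ_7 : v_7(x) ≥ 0} and ℤ_7^× = {x ∈ ℤ_7 : v_7(x) = 0}. Here v_7(5) = v_7(num) − v_7(den) = 0; compare against these criteria.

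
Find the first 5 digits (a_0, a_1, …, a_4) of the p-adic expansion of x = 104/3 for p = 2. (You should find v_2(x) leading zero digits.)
(a_0, …, a_4) = (0, 0, 0, 1, 1)

v_2(104/3) = 3, so a_0 = ... = a_2 = 0. Factor out: x = 2^3 · u with u = 13/3 a unit in ℤ_2. Expand u iteratively via a_{v+i} = u_i mod 2, u_{i+1} = (u_i − a_{v+i})/2:
  u_0 = 13/3;  a_3 = 1;  u_1 = (u_0 − 1)/2 = 5/3
  u_1 = 5/3;  a_4 = 1;  u_2 = (u_1 − 1)/2 = 1/3
Digits: (0, 0, 0, 1, 1).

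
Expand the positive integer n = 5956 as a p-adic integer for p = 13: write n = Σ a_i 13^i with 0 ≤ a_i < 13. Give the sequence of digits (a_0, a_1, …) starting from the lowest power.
(a_0, a_1, …) = (2, 3, 9, 2)

Repeated division by 13 gives the digits low-to-high: 5956 = 2 + 3·13^1 + 9·13^2 + 2·13^3. Digit sequence: (2, 3, 9, 2).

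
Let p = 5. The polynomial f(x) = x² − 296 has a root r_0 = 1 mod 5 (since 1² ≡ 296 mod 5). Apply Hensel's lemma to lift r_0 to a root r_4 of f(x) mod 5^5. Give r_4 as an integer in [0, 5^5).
r_4 = 1411 (mod 3125)

Hensel's recurrence: r_{i+1} = r_i − f(r_i)·(f′(r_i))^{-1} mod 5^{i+2}, with f′(x) = 2x. Iterate:
  r_0 = 1 (mod 5)
  r_1 = 11 (mod 25)
  r_2 = 36 (mod 125)
  r_3 = 161 (mod 625)
  r_4 = 1411 (mod 3125)
Final: r_4 = 1411, and one checks f(r_4) ≡ 0 mod 5^5.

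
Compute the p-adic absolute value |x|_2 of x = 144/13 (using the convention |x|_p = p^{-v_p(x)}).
|144/13|_2 = 1/16

Step 1 — compute v_2(x) by factoring powers of 2 out of the numerator and denominator: v_2(144/13) = 4. Step 2 — apply |x|_p = p^{-v_p(x)} = 2^{-4} = 1/16.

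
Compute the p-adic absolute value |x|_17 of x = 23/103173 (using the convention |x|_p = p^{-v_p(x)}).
|23/103173|_17 = 4913

Step 1 — compute v_17(x) by factoring powers of 17 out of the numerator and denominator: v_17(23/103173) = -3. Step 2 — apply |x|_p = p^{-v_p(x)} = 17^{3} = 4913.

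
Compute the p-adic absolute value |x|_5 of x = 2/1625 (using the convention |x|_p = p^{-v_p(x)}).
|2/1625|_5 = 125

Step 1 — compute v_5(x) by factoring powers of 5 out of the numerator and denominator: v_5(2/1625) = -3. Step 2 — apply |x|_p = p^{-v_p(x)} = 5^{3} = 125.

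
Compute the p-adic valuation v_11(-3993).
v_11(-3993) = 3

v_11(n) is the largest exponent k such that 11^k divides n. Factor out: -3993 = -11^3 · 3. (Sign doesn't affect v_p.) So v_11(-3993) = 3.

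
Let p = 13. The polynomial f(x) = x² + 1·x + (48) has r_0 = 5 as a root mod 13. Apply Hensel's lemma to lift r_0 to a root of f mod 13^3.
r_2 = 1058 (mod 2197)

Hensel: r_{i+1} = r_i − f(r_i)·(f′(r_i))^{-1} mod 13^{i+2}, f′(x) = 2x + 1. Iterate:
  r_0 = 5 (mod 13)
  r_1 = 44 (mod 169)
  r_2 = 1058 (mod 2197)
Final: r = 1058 satisfies f(r) ≡ 0 mod 13^3.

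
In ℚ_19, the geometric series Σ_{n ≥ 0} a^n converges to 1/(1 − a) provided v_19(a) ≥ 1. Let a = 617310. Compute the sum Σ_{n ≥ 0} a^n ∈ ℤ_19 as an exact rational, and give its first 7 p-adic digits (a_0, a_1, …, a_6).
Σ a^n = 1/(1 − a) = -1/617309;  first 7 digits = (1, 0, 0, 14, 4, 0, 6)

v_19(a) = 3 ≥ 1, so the series converges in ℤ_19 to 1/(1 − a) = 1/(1 − 617310) = -1/617309. Expand this rational in ℤ_19: compute digits iteratively via d_i = x_i mod 19, x_{i+1} = (x_i − d_i)/19. The first 7 digits are (1, 0, 0, 14, 4, 0, 6).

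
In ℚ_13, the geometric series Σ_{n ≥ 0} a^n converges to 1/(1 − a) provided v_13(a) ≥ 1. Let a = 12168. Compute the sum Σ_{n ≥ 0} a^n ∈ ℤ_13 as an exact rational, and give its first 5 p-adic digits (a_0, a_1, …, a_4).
Σ a^n = 1/(1 − a) = -1/12167;  first 5 digits = (1, 0, 7, 5, 10)

v_13(a) = 2 ≥ 1, so the series converges in ℤ_13 to 1/(1 − a) = 1/(1 − 12168) = -1/12167. Expand this rational in ℤ_13: compute digits iteratively via d_i = x_i mod 13, x_{i+1} = (x_i − d_i)/13. The first 5 digits are (1, 0, 7, 5, 10).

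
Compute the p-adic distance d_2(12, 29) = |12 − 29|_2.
d_2(12, 29) = 1

Step 1 — x − y = 12 − 29 = -17. Step 2 — v_2(-17) = 0 (factor: -17 = −(2^0 · 17); the sign does not affect v_p). Step 3 — |x − y|_2 = 2^{0} = 1.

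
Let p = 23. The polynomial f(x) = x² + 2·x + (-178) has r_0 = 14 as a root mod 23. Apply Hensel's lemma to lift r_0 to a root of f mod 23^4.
r_3 = 101651 (mod 279841)

Hensel: r_{i+1} = r_i − f(r_i)·(f′(r_i))^{-1} mod 23^{i+2}, f′(x) = 2x + 2. Iterate:
  r_0 = 14 (mod 23)
  r_1 = 83 (mod 529)
  r_2 = 4315 (mod 12167)
  r_3 = 101651 (mod 279841)
Final: r = 101651 satisfies f(r) ≡ 0 mod 23^4.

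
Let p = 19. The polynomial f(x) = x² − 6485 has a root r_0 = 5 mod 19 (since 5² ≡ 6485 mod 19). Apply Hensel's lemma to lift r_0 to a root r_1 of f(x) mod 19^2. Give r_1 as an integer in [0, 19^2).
r_1 = 290 (mod 361)

Hensel's recurrence: r_{i+1} = r_i − f(r_i)·(f′(r_i))^{-1} mod 19^{i+2}, with f′(x) = 2x. Iterate:
  r_0 = 5 (mod 19)
  r_1 = 290 (mod 361)
Final: r_1 = 290, and one checks f(r_1) ≡ 0 mod 19^2.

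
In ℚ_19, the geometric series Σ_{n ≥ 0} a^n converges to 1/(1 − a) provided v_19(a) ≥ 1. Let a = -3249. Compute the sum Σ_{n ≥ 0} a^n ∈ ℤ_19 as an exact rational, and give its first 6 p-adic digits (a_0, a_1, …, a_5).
Σ a^n = 1/(1 − a) = 1/3250;  first 6 digits = (1, 0, 10, 18, 4, 4)

v_19(a) = 2 ≥ 1, so the series converges in ℤ_19 to 1/(1 − a) = 1/(1 − (-3249)) = 1/3250. Expand this rational in ℤ_19: compute digits iteratively via d_i = x_i mod 19, x_{i+1} = (x_i − d_i)/19. The first 6 digits are (1, 0, 10, 18, 4, 4).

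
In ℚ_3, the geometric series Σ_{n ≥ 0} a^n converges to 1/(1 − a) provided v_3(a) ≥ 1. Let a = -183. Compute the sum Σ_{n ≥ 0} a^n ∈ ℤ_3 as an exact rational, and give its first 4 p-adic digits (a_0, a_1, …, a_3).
Σ a^n = 1/(1 − a) = 1/184;  first 4 digits = (1, 2, 1, 2)

v_3(a) = 1 ≥ 1, so the series converges in ℤ_3 to 1/(1 − a) = 1/(1 − (-183)) = 1/184. Expand this rational in ℤ_3: compute digits iteratively via d_i = x_i mod 3, x_{i+1} = (x_i − d_i)/3. The first 4 digits are (1, 2, 1, 2).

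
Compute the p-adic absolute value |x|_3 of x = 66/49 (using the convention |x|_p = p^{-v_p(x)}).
|66/49|_3 = 1/3

Step 1 — compute v_3(x) by factoring powers of 3 out of the numerator and denominator: v_3(66/49) = 1. Step 2 — apply |x|_p = p^{-v_p(x)} = 3^{-1} = 1/3.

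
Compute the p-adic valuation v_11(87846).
v_11(87846) = 4

v_11(n) is the largest exponent k such that 11^k divides n. Factor out: 87846 = 11^4 · 6. (Sign doesn't affect v_p.) So v_11(87846) = 4.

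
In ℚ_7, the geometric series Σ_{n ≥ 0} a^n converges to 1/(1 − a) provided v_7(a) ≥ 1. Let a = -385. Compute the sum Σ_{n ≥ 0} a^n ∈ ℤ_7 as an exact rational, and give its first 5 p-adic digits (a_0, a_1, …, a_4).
Σ a^n = 1/(1 − a) = 1/386;  first 5 digits = (1, 1, 0, 5, 3)

v_7(a) = 1 ≥ 1, so the series converges in ℤ_7 to 1/(1 − a) = 1/(1 − (-385)) = 1/386. Expand this rational in ℤ_7: compute digits iteratively via d_i = x_i mod 7, x_{i+1} = (x_i − d_i)/7. The first 5 digits are (1, 1, 0, 5, 3).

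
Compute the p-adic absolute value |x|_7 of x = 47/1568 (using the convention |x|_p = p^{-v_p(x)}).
|47/1568|_7 = 49

Step 1 — compute v_7(x) by factoring powers of 7 out of the numerator and denominator: v_7(47/1568) = -2. Step 2 — apply |x|_p = p^{-v_p(x)} = 7^{2} = 49.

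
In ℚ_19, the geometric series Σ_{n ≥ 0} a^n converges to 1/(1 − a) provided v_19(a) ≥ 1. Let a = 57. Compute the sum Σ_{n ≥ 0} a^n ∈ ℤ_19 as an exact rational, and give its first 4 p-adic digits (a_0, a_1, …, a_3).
Σ a^n = 1/(1 − a) = -1/56;  first 4 digits = (1, 3, 9, 8)

v_19(a) = 1 ≥ 1, so the series converges in ℤ_19 to 1/(1 − a) = 1/(1 − 57) = -1/56. Expand this rational in ℤ_19: compute digits iteratively via d_i = x_i mod 19, x_{i+1} = (x_i − d_i)/19. The first 4 digits are (1, 3, 9, 8).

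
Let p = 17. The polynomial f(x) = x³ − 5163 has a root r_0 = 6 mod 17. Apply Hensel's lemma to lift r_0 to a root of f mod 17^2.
r_1 = 108 (mod 289)

Hensel: r_{i+1} = r_i − f(r_i)/f′(r_i) mod 17^{i+2}, where f′(x) = 3x². Iterate:
  r_0 = 6 (mod 17)
  r_1 = 108 (mod 289)
Final: r = 108 with f(r) ≡ 0 mod 17^2.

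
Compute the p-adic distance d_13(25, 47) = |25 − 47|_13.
d_13(25, 47) = 1

Step 1 — x − y = 25 − 47 = -22. Step 2 — v_13(-22) = 0 (factor: -22 = −(13^0 · 22); the sign does not affect v_p). Step 3 — |x − y|_13 = 13^{0} = 1.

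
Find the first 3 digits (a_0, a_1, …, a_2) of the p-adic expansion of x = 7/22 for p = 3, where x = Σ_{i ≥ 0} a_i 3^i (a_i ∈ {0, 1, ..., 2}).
(a_0, …, a_2) = (1, 1, 0)

v_3(7/22) = 0 (numerator and denominator both coprime to 3), so x ∈ ℤ_3^×. Compute digits iteratively via a_i = x_i mod 3, x_{i+1} = (x_i − a_i)/3, with x_0 = x:
  x_0 = 7/22;  a_0 = 1;  x_1 = (x_0 − 1)/3 = -5/22
  x_1 = -5/22;  a_1 = 1;  x_2 = (x_1 − 1)/3 = -9/22
  x_2 = -9/22;  a_2 = 0;  x_3 = (x_2 − 0)/3 = -3/22
Digits: (1, 1, 0).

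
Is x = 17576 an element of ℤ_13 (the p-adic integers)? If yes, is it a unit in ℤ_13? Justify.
x ∈ ℤ_13 but not a unit; v_13(x) = 3 > 0

ℤ_13 = {x ∈ ℚ_13 : v_13(x) ≥ 0} and ℤ_13^× = {x ∈ ℤ_13 : v_13(x) = 0}. Here v_13(17576) = v_13(num) − v_13(den) = 3; compare against these criteria.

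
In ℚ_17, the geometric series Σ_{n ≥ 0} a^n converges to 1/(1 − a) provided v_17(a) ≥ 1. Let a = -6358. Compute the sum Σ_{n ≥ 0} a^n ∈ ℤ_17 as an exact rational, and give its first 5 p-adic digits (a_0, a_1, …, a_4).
Σ a^n = 1/(1 − a) = 1/6359;  first 5 digits = (1, 0, 12, 15, 7)

v_17(a) = 2 ≥ 1, so the series converges in ℤ_17 to 1/(1 − a) = 1/(1 − (-6358)) = 1/6359. Expand this rational in ℤ_17: compute digits iteratively via d_i = x_i mod 17, x_{i+1} = (x_i − d_i)/17. The first 5 digits are (1, 0, 12, 15, 7).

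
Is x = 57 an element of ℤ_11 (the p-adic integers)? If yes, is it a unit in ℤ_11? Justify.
x ∈ ℤ_11^× (unit); v_11(x) = 0

ℤ_11 = {x ∈ ℚ_11 : v_11(x) ≥ 0} and ℤ_11^× = {x ∈ ℤ_11 : v_11(x) = 0}. Here v_11(57) = v_11(num) − v_11(den) = 0; compare against these criteria.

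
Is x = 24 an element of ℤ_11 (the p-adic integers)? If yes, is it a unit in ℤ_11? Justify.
x ∈ ℤ_11^× (unit); v_11(x) = 0

ℤ_11 = {x ∈ ℚ_11 : v_11(x) ≥ 0} and ℤ_11^× = {x ∈ ℤ_11 : v_11(x) = 0}. Here v_11(24) = v_11(num) − v_11(den) = 0; compare against these criteria.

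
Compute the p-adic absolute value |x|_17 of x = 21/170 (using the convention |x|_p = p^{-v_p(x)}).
|21/170|_17 = 17

Step 1 — compute v_17(x) by factoring powers of 17 out of the numerator and denominator: v_17(21/170) = -1. Step 2 — apply |x|_p = p^{-v_p(x)} = 17^{1} = 17.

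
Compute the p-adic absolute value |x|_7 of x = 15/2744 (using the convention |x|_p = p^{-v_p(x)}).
|15/2744|_7 = 343

Step 1 — compute v_7(x) by factoring powers of 7 out of the numerator and denominator: v_7(15/2744) = -3. Step 2 — apply |x|_p = p^{-v_p(x)} = 7^{3} = 343.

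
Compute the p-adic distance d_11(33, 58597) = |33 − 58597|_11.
d_11(33, 58597) = 1/14641

Step 1 — x − y = 33 − 58597 = -58564. Step 2 — v_11(-58564) = 4 (factor: -58564 = −(11^4 · 4); the sign does not affect v_p). Step 3 — |x − y|_11 = 11^{-4} = 1/14641.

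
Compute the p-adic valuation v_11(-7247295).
v_11(-7247295) = 5

v_11(n) is the largest exponent k such that 11^k divides n. Factor out: -7247295 = -11^5 · 45. (Sign doesn't affect v_p.) So v_11(-7247295) = 5.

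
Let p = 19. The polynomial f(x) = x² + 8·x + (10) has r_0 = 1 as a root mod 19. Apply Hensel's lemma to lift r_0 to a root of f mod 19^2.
r_1 = 324 (mod 361)

Hensel: r_{i+1} = r_i − f(r_i)·(f′(r_i))^{-1} mod 19^{i+2}, f′(x) = 2x + 8. Iterate:
  r_0 = 1 (mod 19)
  r_1 = 324 (mod 361)
Final: r = 324 satisfies f(r) ≡ 0 mod 19^2.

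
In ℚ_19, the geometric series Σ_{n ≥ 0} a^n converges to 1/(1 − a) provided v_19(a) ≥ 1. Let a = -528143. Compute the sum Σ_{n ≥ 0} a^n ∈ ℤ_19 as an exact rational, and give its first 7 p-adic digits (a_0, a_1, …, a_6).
Σ a^n = 1/(1 − a) = 1/528144;  first 7 digits = (1, 0, 0, 18, 14, 18, 0)

v_19(a) = 3 ≥ 1, so the series converges in ℤ_19 to 1/(1 − a) = 1/(1 − (-528143)) = 1/528144. Expand this rational in ℤ_19: compute digits iteratively via d_i = x_i mod 19, x_{i+1} = (x_i − d_i)/19. The first 7 digits are (1, 0, 0, 18, 14, 18, 0).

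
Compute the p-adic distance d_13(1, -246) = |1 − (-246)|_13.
d_13(1, -246) = 1/13

Step 1 — x − y = 1 − (-246) = 247. Step 2 — v_13(247) = 1 (factor: 247 = (13^1 · 19); the sign does not affect v_p). Step 3 — |x − y|_13 = 13^{-1} = 1/13.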